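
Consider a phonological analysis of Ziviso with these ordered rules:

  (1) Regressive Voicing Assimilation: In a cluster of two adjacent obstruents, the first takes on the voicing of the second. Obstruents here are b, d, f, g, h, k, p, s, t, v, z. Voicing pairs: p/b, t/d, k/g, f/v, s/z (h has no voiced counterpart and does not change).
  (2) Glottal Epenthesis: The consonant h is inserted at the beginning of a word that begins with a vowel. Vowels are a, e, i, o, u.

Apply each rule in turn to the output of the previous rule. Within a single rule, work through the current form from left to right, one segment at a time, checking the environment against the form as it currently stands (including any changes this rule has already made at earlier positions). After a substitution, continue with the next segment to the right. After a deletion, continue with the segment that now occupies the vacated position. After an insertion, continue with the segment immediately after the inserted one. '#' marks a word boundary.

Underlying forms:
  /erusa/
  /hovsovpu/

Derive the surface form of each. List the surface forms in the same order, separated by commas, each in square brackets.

[herusa], [hofsofpu]

/erusa/:
  (1) Regressive Voicing Assimilation: no change — [erusa]
  (2) Glottal Epenthesis: [erusa] → [herusa]
/hovsovpu/:
  (1) Regressive Voicing Assimilation: [hovsovpu] → [hofsofpu]
  (2) Glottal Epenthesis: no change — [hofsofpu]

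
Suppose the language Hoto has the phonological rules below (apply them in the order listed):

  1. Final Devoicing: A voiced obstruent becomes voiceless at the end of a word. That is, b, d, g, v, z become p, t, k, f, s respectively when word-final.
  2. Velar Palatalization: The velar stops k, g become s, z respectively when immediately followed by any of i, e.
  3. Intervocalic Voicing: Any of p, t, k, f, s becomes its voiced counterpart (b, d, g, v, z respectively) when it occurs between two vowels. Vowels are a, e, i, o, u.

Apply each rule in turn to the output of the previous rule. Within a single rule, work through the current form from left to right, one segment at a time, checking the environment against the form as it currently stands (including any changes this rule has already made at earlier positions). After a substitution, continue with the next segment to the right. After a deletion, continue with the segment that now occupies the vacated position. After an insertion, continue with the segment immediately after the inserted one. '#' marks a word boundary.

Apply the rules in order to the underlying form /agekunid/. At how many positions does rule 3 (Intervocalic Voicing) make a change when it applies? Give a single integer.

1 Final Devoicing: [agekunid] → [agekunit]
2 Velar Palatalization: [agekunit] → [azekunit]
3 Intervocalic Voicing: [azekunit] → [azegunit]
Rule 3 changed 1 position(s).

1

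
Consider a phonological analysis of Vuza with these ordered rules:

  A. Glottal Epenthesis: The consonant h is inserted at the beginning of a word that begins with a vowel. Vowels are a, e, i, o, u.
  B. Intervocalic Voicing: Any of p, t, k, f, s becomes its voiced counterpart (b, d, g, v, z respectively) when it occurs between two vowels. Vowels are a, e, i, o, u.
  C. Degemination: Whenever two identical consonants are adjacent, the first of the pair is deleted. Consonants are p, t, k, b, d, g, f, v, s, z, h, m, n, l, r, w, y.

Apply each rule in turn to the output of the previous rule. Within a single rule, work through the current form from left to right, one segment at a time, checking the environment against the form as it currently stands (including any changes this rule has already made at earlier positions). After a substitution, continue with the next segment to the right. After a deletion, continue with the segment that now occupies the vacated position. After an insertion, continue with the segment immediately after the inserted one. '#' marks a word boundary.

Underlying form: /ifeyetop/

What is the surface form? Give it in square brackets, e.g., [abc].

[hiveyedop]

A Glottal Epenthesis: [ifeyetop] → [hifeyetop]
B Intervocalic Voicing: [hifeyetop] → [hiveyedop]
C Degemination: no change — [hiveyedop]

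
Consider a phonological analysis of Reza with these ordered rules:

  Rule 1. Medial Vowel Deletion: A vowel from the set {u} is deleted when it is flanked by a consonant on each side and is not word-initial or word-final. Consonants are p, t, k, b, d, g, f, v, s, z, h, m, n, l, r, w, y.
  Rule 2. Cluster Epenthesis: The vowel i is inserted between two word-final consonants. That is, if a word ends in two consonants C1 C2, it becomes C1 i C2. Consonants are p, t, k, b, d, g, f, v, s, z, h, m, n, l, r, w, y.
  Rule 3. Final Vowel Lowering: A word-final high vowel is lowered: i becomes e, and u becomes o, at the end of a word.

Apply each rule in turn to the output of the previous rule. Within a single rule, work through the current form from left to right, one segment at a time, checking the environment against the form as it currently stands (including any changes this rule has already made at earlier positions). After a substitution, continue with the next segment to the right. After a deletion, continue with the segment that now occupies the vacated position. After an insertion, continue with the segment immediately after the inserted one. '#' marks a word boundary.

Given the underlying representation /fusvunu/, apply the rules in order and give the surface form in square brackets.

[fsvno]

Rule 1 Medial Vowel Deletion: [fusvunu] → [fsvnu]
Rule 2 Cluster Epenthesis: no change — [fsvnu]
Rule 3 Final Vowel Lowering: [fsvnu] → [fsvno]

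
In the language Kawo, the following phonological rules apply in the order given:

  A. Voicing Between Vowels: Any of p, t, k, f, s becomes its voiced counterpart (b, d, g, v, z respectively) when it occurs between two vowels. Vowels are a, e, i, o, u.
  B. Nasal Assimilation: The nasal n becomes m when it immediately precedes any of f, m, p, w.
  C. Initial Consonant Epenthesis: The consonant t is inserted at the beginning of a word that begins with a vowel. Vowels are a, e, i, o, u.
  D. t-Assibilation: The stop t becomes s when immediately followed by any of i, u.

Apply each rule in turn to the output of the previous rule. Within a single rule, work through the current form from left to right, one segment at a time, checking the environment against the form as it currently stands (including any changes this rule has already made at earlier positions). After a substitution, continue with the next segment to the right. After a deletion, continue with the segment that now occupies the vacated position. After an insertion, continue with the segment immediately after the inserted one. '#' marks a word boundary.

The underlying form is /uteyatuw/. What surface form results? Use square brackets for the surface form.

A Voicing Between Vowels: [uteyatuw] → [udeyaduw]
B Nasal Assimilation: no change — [udeyaduw]
C Initial Consonant Epenthesis: [udeyaduw] → [tudeyaduw]
D t-Assibilation: [tudeyaduw] → [sudeyaduw]

[sudeyaduw]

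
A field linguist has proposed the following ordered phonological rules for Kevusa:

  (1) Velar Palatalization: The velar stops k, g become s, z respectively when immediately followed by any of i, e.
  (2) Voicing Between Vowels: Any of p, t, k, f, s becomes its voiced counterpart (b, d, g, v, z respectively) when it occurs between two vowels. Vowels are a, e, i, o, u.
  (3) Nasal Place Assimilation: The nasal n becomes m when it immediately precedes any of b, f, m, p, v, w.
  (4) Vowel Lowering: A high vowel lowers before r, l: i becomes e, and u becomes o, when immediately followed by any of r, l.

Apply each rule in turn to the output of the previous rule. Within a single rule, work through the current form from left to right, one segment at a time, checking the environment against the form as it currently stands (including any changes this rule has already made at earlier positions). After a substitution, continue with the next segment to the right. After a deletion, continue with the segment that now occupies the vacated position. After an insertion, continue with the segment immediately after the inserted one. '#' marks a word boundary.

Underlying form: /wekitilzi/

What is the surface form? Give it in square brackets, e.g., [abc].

[wezidelzi]

(1) Velar Palatalization: [wekitilzi] → [wesitilzi]
(2) Voicing Between Vowels: [wesitilzi] → [wezidilzi]
(3) Nasal Place Assimilation: no change — [wezidilzi]
(4) Vowel Lowering: [wezidilzi] → [wezidelzi]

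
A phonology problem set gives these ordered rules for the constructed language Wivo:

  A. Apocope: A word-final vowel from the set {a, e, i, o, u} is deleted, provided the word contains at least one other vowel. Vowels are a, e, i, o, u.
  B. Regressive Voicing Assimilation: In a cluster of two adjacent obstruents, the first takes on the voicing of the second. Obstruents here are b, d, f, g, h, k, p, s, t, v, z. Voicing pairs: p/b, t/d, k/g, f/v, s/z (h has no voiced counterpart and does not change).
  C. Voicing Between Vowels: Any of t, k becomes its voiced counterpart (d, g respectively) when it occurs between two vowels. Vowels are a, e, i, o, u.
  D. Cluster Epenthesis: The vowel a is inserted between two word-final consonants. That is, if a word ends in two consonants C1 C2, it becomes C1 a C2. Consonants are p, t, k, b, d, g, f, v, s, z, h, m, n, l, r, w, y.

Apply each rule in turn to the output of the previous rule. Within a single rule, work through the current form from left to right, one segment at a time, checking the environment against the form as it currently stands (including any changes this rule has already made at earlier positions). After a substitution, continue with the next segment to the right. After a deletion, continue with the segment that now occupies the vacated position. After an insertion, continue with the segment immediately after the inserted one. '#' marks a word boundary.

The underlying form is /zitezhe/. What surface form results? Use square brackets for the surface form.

[zidesah]

A Apocope: [zitezhe] → [zitezh]
B Regressive Voicing Assimilation: [zitezh] → [zitesh]
C Voicing Between Vowels: [zitesh] → [zidesh]
D Cluster Epenthesis: [zidesh] → [zidesah]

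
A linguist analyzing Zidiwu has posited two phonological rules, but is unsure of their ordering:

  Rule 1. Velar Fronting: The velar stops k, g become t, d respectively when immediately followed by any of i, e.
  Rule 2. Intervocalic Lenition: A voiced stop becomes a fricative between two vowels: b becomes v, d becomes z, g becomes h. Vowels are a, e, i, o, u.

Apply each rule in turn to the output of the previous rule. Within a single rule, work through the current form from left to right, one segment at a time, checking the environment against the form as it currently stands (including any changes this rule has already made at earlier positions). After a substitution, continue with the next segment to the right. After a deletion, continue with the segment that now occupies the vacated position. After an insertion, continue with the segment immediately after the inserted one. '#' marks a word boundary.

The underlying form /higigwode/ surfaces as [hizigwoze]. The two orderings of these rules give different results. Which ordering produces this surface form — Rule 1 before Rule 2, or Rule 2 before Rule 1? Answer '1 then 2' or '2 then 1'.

1 then 2

Order 1 then 2:
  1 Velar Fronting: [higigwode] → [hidigwode]
  2 Intervocalic Lenition: [hidigwode] → [hizigwoze]
  result: [hizigwoze]
Order 2 then 1:
  2 Intervocalic Lenition: [higigwode] → [hihigwoze]
  1 Velar Fronting: no change — [hihigwoze]
  result: [hihigwoze]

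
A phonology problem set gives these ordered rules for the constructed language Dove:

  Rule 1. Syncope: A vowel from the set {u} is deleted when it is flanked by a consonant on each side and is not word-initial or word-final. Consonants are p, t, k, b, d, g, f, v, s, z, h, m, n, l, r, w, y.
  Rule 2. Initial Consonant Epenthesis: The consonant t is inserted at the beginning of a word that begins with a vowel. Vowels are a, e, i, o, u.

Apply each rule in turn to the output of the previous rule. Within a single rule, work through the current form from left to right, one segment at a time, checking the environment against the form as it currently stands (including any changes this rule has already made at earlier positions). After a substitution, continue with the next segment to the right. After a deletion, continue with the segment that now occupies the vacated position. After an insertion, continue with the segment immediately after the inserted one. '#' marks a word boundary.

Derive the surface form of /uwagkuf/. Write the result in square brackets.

Rule 1 Syncope: [uwagkuf] → [uwagkf]
Rule 2 Initial Consonant Epenthesis: [uwagkf] → [tuwagkf]

[tuwagkf]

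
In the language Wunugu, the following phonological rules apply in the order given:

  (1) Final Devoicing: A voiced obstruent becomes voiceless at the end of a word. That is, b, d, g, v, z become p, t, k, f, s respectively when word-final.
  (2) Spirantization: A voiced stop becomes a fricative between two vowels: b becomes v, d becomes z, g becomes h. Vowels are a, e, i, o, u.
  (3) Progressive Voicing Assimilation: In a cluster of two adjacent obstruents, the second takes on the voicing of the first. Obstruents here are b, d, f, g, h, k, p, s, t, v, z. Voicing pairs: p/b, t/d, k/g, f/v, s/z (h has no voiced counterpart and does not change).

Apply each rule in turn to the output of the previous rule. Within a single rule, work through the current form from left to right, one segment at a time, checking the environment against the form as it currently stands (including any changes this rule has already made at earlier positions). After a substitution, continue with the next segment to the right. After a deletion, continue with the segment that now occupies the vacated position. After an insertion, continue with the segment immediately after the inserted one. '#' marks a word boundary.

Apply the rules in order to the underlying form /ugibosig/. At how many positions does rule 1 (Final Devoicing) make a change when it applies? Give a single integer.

(1) Final Devoicing: [ugibosig] → [ugibosik]
(2) Spirantization: [ugibosik] → [uhivosik]
(3) Progressive Voicing Assimilation: no change — [uhivosik]
Rule 1 changed 1 position(s).

1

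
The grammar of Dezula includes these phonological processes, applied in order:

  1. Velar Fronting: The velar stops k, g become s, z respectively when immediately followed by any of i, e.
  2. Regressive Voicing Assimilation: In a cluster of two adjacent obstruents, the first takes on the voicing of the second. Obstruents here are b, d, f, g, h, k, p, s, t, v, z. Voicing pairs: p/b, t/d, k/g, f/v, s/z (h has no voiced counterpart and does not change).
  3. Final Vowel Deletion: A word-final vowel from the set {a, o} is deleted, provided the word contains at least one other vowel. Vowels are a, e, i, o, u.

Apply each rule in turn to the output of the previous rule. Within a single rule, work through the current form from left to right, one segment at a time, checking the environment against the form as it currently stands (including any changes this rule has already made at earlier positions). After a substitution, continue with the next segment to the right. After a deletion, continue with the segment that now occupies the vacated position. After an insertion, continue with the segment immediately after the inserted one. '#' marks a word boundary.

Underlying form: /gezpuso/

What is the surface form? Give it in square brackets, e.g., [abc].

1 Velar Fronting: [gezpuso] → [zezpuso]
2 Regressive Voicing Assimilation: [zezpuso] → [zespuso]
3 Final Vowel Deletion: [zespuso] → [zespus]

[zespus]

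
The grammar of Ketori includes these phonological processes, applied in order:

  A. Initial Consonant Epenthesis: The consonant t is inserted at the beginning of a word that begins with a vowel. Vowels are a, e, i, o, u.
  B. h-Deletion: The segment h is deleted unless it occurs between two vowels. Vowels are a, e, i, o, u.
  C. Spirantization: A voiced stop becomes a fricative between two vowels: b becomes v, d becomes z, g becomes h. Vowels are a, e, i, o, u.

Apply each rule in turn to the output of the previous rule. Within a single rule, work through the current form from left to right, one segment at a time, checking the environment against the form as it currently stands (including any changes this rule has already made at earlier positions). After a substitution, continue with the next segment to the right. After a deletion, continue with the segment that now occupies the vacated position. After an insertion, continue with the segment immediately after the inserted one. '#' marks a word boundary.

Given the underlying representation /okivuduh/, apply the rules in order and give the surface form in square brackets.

[tokivuzu]

A Initial Consonant Epenthesis: [okivuduh] → [tokivuduh]
B h-Deletion: [tokivuduh] → [tokivudu]
C Spirantization: [tokivudu] → [tokivuzu]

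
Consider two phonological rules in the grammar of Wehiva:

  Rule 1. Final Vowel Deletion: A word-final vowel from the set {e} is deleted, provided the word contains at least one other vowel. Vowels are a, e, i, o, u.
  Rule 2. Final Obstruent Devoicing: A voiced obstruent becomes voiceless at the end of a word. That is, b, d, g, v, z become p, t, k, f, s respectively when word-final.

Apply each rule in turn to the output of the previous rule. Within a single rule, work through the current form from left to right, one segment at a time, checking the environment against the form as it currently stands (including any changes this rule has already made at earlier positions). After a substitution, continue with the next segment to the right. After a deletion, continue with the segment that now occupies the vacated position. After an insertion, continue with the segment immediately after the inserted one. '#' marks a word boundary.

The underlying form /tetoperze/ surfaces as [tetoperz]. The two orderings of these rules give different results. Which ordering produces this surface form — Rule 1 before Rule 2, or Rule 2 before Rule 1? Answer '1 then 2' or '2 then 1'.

2 then 1

Order 1 then 2:
  1 Final Vowel Deletion: [tetoperze] → [tetoperz]
  2 Final Obstruent Devoicing: [tetoperz] → [tetopers]
  result: [tetopers]
Order 2 then 1:
  2 Final Obstruent Devoicing: no change — [tetoperze]
  1 Final Vowel Deletion: [tetoperze] → [tetoperz]
  result: [tetoperz]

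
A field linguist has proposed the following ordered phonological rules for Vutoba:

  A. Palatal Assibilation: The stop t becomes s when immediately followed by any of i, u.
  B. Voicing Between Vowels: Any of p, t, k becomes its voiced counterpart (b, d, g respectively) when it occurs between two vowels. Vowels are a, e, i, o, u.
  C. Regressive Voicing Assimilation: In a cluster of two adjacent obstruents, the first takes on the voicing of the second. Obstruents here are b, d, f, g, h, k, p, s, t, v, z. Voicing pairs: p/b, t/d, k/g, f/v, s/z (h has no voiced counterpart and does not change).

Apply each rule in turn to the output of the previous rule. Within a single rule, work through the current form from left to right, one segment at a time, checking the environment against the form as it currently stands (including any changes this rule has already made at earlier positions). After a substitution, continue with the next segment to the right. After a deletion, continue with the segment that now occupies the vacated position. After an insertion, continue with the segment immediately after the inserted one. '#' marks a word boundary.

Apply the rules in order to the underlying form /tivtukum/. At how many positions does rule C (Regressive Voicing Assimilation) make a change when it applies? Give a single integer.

A Palatal Assibilation: [tivtukum] → [sivsukum]
B Voicing Between Vowels: [sivsukum] → [sivsugum]
C Regressive Voicing Assimilation: [sivsugum] → [sifsugum]
Rule C changed 1 position(s).

1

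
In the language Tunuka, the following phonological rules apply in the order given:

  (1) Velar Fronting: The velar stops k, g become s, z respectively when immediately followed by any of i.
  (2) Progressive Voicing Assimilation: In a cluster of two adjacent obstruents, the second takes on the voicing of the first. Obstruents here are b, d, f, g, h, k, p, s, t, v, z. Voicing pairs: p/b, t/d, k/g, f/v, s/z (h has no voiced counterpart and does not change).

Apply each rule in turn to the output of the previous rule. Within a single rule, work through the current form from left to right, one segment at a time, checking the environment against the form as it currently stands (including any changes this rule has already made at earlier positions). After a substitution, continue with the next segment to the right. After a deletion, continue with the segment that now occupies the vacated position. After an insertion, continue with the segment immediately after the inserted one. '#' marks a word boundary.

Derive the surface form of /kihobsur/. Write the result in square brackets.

(1) Velar Fronting: [kihobsur] → [sihobsur]
(2) Progressive Voicing Assimilation: [sihobsur] → [sihobzur]

[sihobzur]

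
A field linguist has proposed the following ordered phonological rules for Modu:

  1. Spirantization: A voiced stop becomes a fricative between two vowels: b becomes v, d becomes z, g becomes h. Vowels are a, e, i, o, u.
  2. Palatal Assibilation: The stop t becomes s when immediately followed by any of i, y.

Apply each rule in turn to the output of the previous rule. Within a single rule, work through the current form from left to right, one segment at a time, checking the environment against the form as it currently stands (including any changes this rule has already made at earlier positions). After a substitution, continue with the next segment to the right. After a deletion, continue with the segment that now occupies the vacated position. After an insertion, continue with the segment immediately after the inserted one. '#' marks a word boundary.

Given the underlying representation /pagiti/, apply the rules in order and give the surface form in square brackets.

[pahisi]

1 Spirantization: [pagiti] → [pahiti]
2 Palatal Assibilation: [pahiti] → [pahisi]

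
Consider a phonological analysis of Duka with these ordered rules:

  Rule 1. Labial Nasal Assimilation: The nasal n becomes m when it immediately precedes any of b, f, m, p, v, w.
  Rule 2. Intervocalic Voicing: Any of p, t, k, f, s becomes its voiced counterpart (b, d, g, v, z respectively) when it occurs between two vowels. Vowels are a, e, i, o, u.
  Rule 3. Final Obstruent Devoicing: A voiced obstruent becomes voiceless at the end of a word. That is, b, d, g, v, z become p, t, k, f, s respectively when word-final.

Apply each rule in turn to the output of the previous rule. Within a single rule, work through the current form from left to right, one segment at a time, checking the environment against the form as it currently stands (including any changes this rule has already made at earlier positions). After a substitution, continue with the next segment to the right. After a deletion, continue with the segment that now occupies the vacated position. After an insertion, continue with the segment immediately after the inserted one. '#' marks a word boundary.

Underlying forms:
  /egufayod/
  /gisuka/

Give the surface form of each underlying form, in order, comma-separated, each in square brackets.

[eguvayot], [gizuga]

/egufayod/:
  Rule 1 Labial Nasal Assimilation: no change — [egufayod]
  Rule 2 Intervocalic Voicing: [egufayod] → [eguvayod]
  Rule 3 Final Obstruent Devoicing: [eguvayod] → [eguvayot]
/gisuka/:
  Rule 1 Labial Nasal Assimilation: no change — [gisuka]
  Rule 2 Intervocalic Voicing: [gisuka] → [gizuga]
  Rule 3 Final Obstruent Devoicing: no change — [gizuga]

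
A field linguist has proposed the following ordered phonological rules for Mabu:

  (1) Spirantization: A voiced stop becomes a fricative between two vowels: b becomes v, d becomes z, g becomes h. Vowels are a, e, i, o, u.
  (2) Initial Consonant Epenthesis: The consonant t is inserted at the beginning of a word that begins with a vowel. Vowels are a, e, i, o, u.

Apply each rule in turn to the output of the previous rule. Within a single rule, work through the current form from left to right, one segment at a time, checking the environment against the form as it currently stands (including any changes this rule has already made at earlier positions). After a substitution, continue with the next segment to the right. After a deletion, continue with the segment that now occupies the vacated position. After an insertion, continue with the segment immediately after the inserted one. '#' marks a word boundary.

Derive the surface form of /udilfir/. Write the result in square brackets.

[tuzilfir]

(1) Spirantization: [udilfir] → [uzilfir]
(2) Initial Consonant Epenthesis: [uzilfir] → [tuzilfir]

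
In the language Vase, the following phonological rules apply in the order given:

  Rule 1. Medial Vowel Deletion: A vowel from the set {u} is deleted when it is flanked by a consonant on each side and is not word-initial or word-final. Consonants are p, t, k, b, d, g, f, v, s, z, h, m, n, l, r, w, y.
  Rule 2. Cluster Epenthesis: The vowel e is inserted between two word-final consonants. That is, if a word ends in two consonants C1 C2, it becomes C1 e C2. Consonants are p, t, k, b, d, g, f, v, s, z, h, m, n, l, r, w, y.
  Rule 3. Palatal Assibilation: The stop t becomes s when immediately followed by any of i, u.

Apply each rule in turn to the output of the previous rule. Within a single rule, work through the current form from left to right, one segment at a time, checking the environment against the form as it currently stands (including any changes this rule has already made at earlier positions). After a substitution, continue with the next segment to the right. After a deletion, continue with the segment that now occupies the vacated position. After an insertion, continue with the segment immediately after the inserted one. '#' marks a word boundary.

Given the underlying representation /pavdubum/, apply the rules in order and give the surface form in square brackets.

Rule 1 Medial Vowel Deletion: [pavdubum] → [pavdbm]
Rule 2 Cluster Epenthesis: [pavdbm] → [pavdbem]
Rule 3 Palatal Assibilation: no change — [pavdbem]

[pavdbem]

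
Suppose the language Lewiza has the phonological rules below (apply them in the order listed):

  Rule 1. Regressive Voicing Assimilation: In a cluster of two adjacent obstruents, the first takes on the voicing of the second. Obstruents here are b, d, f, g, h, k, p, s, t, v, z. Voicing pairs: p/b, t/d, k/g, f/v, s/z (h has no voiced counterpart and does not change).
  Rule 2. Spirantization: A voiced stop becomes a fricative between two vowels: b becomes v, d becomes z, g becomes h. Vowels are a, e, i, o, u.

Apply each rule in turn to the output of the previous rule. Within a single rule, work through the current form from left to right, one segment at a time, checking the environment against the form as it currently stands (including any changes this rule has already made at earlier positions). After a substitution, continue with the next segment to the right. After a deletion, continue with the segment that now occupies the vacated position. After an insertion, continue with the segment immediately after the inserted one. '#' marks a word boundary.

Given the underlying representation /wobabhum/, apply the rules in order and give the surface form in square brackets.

Rule 1 Regressive Voicing Assimilation: [wobabhum] → [wobaphum]
Rule 2 Spirantization: [wobaphum] → [wovaphum]

[wovaphum]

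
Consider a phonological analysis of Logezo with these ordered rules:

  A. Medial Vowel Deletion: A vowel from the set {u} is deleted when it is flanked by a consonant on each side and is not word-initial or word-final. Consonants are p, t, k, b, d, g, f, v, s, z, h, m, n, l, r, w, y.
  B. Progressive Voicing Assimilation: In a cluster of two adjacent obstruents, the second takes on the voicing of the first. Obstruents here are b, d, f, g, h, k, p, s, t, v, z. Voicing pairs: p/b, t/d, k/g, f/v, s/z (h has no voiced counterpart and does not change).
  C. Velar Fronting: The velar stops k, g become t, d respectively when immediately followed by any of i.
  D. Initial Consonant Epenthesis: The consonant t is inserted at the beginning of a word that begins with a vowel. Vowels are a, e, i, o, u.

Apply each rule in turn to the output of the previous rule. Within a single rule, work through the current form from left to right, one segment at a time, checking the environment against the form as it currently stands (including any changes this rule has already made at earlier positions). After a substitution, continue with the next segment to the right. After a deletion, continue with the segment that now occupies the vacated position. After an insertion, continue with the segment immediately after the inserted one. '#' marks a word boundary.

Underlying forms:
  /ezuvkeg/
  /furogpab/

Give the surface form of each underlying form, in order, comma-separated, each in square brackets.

[tezvgeg], [frogbab]

/ezuvkeg/:
  A Medial Vowel Deletion: [ezuvkeg] → [ezvkeg]
  B Progressive Voicing Assimilation: [ezvkeg] → [ezvgeg]
  C Velar Fronting: no change — [ezvgeg]
  D Initial Consonant Epenthesis: [ezvgeg] → [tezvgeg]
/furogpab/:
  A Medial Vowel Deletion: [furogpab] → [frogpab]
  B Progressive Voicing Assimilation: [frogpab] → [frogbab]
  C Velar Fronting: no change — [frogbab]
  D Initial Consonant Epenthesis: no change — [frogbab]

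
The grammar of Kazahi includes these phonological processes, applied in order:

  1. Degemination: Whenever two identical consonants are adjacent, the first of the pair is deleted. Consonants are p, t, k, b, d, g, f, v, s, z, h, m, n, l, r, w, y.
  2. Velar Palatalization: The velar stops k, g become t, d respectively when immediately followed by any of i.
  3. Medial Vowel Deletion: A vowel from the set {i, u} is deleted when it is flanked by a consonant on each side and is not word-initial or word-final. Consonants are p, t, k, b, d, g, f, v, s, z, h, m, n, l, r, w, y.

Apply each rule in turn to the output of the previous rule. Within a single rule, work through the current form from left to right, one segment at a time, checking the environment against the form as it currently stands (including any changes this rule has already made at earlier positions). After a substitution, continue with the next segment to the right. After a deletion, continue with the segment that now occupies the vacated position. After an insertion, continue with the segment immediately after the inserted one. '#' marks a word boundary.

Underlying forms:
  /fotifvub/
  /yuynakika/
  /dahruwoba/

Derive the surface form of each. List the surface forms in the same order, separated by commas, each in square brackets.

[fotfvb], [yynatka], [dahrwoba]

/fotifvub/:
  1 Degemination: no change — [fotifvub]
  2 Velar Palatalization: no change — [fotifvub]
  3 Medial Vowel Deletion: [fotifvub] → [fotfvb]
/yuynakika/:
  1 Degemination: no change — [yuynakika]
  2 Velar Palatalization: [yuynakika] → [yuynatika]
  3 Medial Vowel Deletion: [yuynatika] → [yynatka]
/dahruwoba/:
  1 Degemination: no change — [dahruwoba]
  2 Velar Palatalization: no change — [dahruwoba]
  3 Medial Vowel Deletion: [dahruwoba] → [dahrwoba]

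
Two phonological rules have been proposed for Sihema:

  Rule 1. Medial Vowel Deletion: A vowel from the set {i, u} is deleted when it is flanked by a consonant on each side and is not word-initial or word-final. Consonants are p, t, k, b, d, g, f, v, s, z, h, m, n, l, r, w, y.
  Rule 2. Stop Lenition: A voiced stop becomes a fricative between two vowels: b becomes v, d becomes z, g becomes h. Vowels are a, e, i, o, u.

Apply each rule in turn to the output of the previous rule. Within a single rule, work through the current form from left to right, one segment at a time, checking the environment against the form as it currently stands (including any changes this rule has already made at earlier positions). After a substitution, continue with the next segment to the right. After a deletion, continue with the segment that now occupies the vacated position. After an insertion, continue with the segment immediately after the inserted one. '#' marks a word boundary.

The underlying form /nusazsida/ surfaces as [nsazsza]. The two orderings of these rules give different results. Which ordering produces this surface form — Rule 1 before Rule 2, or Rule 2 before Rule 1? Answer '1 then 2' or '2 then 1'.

2 then 1

Order 1 then 2:
  1 Medial Vowel Deletion: [nusazsida] → [nsazsda]
  2 Stop Lenition: no change — [nsazsda]
  result: [nsazsda]
Order 2 then 1:
  2 Stop Lenition: [nusazsida] → [nusazsiza]
  1 Medial Vowel Deletion: [nusazsiza] → [nsazsza]
  result: [nsazsza]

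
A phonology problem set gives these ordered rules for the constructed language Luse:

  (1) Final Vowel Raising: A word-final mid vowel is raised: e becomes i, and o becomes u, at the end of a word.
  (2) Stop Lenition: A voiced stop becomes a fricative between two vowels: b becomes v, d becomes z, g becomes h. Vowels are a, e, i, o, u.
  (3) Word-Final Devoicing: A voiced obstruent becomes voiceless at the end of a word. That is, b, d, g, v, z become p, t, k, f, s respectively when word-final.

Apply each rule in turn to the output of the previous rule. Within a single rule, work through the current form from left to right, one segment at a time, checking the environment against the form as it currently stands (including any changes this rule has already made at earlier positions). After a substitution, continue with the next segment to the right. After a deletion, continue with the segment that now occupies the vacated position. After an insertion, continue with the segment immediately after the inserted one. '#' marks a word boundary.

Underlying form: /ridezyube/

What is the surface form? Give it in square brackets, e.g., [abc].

[rizezyuvi]

(1) Final Vowel Raising: [ridezyube] → [ridezyubi]
(2) Stop Lenition: [ridezyubi] → [rizezyuvi]
(3) Word-Final Devoicing: no change — [rizezyuvi]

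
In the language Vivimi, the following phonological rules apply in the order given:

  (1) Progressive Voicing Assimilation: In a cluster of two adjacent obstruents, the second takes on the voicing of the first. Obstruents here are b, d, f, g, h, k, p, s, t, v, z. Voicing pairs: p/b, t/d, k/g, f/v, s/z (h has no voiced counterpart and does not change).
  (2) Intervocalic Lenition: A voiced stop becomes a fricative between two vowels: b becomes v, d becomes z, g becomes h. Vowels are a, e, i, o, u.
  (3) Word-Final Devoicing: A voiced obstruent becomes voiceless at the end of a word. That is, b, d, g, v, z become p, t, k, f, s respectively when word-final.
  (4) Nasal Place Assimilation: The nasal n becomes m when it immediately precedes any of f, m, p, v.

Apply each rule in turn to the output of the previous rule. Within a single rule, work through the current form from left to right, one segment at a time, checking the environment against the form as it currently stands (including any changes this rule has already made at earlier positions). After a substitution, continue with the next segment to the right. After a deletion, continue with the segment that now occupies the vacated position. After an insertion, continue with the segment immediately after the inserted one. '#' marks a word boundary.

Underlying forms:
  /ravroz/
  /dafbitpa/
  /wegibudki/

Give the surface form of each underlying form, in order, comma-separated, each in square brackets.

[ravros], [dafpitpa], [wehivudgi]

/ravroz/:
  (1) Progressive Voicing Assimilation: no change — [ravroz]
  (2) Intervocalic Lenition: no change — [ravroz]
  (3) Word-Final Devoicing: [ravroz] → [ravros]
  (4) Nasal Place Assimilation: no change — [ravros]
/dafbitpa/:
  (1) Progressive Voicing Assimilation: [dafbitpa] → [dafpitpa]
  (2) Intervocalic Lenition: no change — [dafpitpa]
  (3) Word-Final Devoicing: no change — [dafpitpa]
  (4) Nasal Place Assimilation: no change — [dafpitpa]
/wegibudki/:
  (1) Progressive Voicing Assimilation: [wegibudki] → [wegibudgi]
  (2) Intervocalic Lenition: [wegibudgi] → [wehivudgi]
  (3) Word-Final Devoicing: no change — [wehivudgi]
  (4) Nasal Place Assimilation: no change — [wehivudgi]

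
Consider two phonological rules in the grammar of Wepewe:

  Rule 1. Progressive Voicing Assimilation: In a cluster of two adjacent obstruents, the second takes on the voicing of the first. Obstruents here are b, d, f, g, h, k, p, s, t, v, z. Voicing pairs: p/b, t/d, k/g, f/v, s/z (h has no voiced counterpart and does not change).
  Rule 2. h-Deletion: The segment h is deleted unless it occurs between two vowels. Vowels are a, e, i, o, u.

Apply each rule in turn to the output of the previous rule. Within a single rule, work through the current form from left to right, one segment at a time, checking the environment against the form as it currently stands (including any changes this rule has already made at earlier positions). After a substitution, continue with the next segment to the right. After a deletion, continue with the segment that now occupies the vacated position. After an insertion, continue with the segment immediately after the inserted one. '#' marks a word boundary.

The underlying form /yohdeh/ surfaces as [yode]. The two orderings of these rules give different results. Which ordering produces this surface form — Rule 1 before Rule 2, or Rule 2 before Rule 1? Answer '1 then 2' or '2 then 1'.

2 then 1

Order 1 then 2:
  1 Progressive Voicing Assimilation: [yohdeh] → [yohteh]
  2 h-Deletion: [yohteh] → [yote]
  result: [yote]
Order 2 then 1:
  2 h-Deletion: [yohdeh] → [yode]
  1 Progressive Voicing Assimilation: no change — [yode]
  result: [yode]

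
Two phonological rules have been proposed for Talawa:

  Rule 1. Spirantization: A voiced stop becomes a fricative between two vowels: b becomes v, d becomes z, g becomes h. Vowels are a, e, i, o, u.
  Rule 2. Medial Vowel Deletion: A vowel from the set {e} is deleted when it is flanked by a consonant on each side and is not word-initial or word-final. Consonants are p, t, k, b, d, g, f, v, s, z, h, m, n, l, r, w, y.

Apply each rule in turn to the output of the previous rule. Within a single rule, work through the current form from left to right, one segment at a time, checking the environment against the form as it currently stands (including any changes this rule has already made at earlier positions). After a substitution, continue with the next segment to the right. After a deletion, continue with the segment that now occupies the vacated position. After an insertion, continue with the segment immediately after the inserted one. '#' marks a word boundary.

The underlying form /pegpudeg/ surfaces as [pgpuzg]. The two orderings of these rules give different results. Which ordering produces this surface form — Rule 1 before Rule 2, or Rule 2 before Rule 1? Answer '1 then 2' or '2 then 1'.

1 then 2

Order 1 then 2:
  1 Spirantization: [pegpudeg] → [pegpuzeg]
  2 Medial Vowel Deletion: [pegpuzeg] → [pgpuzg]
  result: [pgpuzg]
Order 2 then 1:
  2 Medial Vowel Deletion: [pegpudeg] → [pgpudg]
  1 Spirantization: no change — [pgpudg]
  result: [pgpudg]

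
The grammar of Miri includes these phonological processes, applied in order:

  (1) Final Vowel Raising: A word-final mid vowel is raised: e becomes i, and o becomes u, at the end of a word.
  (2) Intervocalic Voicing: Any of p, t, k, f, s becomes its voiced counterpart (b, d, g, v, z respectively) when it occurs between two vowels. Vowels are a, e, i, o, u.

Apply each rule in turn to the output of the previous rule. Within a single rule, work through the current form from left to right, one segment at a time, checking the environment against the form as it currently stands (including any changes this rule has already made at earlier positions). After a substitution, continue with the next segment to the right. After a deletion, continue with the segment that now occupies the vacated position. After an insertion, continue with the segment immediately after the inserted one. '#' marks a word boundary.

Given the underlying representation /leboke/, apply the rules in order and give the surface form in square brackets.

(1) Final Vowel Raising: [leboke] → [leboki]
(2) Intervocalic Voicing: [leboki] → [lebogi]

[lebogi]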